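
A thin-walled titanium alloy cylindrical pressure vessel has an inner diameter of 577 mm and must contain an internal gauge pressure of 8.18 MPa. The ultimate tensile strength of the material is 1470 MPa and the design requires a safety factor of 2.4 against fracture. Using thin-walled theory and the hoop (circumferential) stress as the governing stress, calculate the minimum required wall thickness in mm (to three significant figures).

σ_allow = 1470/2.4 = 612.5 MPa.
Hoop stress σ_h = pD/(2t), so t = pD/(2σ_allow) = 8.18×577/(2×612.5) = 3.853 mm.

t = 3.85 mm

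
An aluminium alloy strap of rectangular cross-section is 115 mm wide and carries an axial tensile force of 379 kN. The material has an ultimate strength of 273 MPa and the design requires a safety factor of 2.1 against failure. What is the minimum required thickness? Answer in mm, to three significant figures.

t = 25.4 mm

σ_allow = 273/2.1 = 130.0 MPa.
Required area A = F/σ_allow = 379000/130.0 = 2915 mm².
t = A/w = 2915/115 = 25.35 mm.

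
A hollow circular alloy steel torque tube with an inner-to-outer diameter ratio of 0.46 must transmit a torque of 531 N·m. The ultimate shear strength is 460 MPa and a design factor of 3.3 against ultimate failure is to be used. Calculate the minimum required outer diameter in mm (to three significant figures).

τ_allow = 460/3.3 = 139.4 MPa.
For a hollow shaft τ = 16T/[πd_o³(1−k⁴)] with k = 0.46, so 1−k⁴ = 0.9552.
d_o³ = 16T/[π τ_allow (1−k⁴)] = 16×531000/(π×139.4×0.9552) = 20310 mm³.
d_o = 27.28 mm.

d_o = 27.3 mm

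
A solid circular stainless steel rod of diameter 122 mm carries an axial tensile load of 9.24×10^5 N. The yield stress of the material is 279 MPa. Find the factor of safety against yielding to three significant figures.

A = πd²/4 = 11690 mm².
σ = F/A = 924000/11690 = 79.04 MPa.
n = 279/79.04 = 3.530.

n = 3.53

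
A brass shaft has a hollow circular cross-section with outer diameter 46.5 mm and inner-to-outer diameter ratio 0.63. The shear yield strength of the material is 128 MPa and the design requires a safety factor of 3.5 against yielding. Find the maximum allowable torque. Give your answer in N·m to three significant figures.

T_allow = 608 N·m

τ_allow = 128/3.5 = 36.57 MPa.
For a hollow shaft T_allow = τ_allow·πd_o³(1−k⁴)/16 with 1−k⁴ = 0.8425, so πd_o³(1−k⁴)/16 = 16630 mm³.
T_allow = 36.57×16630 = 608300 N·mm = 608.3 N·m.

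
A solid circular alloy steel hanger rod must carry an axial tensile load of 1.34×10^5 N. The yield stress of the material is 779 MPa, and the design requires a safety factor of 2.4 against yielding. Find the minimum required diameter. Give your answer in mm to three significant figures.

Allowable stress σ_allow = 779/2.4 = 324.6 MPa.
Required area A = F/σ_allow = 134000/324.6 = 412.8 mm².
A = πd²/4 → d = √(4A/π) = 22.93 mm.

d = 22.9 mm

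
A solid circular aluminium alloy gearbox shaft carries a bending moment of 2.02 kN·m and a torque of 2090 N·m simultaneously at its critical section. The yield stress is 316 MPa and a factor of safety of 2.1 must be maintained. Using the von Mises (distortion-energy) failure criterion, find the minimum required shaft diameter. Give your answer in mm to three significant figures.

d = 56.8 mm

σ_allow = σ_y/n = 316/2.1 = 150.5 MPa.
For a solid shaft σ_b = 32M/(πd³) and τ = 16T/(πd³), so the von Mises stress is σ' = (16/πd³)·√(4M²+3T²).
√(4M²+3T²) = √(4×(2.020×10^6)² + 3×(2.090×10^6)²) = 5.425×10^6 N·mm.
d³ = 16×5.425×10^6/(π×150.5) = 183600 mm³.
d = 56.84 mm.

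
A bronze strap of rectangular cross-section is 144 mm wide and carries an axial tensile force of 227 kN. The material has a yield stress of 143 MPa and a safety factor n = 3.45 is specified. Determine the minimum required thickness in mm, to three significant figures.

t = 38.0 mm

σ_allow = 143/3.45 = 41.45 MPa.
Required area A = F/σ_allow = 227000/41.45 = 5477 mm².
t = A/w = 5477/144 = 38.03 mm.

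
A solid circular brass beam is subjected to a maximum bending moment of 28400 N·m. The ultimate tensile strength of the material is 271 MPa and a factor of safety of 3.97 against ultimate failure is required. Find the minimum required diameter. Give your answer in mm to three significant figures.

σ_allow = 271/3.97 = 68.26 MPa.
For a solid circular section σ = 32M/(πd³), so d³ = 32M/(π σ_allow) = 32×2.8400×10^7/(π×68.26) = 4.238×10^6 mm³.
d = 161.8 mm.

d = 162 mm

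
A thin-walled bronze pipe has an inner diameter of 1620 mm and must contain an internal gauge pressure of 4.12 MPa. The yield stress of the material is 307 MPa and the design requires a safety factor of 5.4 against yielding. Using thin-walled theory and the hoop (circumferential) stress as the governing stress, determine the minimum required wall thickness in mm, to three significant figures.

t = 58.7 mm

σ_allow = 307/5.4 = 56.85 MPa.
Hoop stress σ_h = pD/(2t), so t = pD/(2σ_allow) = 4.12×1620/(2×56.85) = 58.70 mm.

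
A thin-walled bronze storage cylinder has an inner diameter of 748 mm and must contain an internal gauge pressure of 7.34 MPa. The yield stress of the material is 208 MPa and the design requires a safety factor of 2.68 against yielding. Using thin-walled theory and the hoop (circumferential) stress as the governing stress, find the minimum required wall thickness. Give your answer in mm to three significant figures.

σ_allow = 208/2.68 = 77.61 MPa.
Hoop stress σ_h = pD/(2t), so t = pD/(2σ_allow) = 7.34×748/(2×77.61) = 35.37 mm.

t = 35.4 mm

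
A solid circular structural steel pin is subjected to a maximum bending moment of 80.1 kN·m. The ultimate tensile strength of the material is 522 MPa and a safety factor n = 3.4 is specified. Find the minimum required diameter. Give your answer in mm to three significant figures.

σ_allow = 522/3.4 = 153.5 MPa.
For a solid circular section σ = 32M/(πd³), so d³ = 32M/(π σ_allow) = 32×8.0100×10^7/(π×153.5) = 5.314×10^6 mm³.
d = 174.5 mm.

d = 175 mm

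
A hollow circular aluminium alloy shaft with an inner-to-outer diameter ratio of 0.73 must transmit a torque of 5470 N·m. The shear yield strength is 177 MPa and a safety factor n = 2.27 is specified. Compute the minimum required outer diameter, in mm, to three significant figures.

τ_allow = 177/2.27 = 77.97 MPa.
For a hollow shaft τ = 16T/[πd_o³(1−k⁴)] with k = 0.73, so 1−k⁴ = 0.7160.
d_o³ = 16T/[π τ_allow (1−k⁴)] = 16×5470000/(π×77.97×0.7160) = 499000 mm³.
d_o = 79.32 mm.

d_o = 79.3 mm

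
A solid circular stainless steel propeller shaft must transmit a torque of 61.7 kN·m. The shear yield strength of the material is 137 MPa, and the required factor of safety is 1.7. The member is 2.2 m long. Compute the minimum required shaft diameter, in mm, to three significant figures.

d = 157 mm

Allowable shear stress τ_allow = 137/1.7 = 80.59 MPa.
For a solid shaft τ = 16T/(πd³), so d³ = 16T/(π τ_allow) = 16×6.1700×10^7/(π×80.59) = 3.899×10^6 mm³.
d = (3.899×10^6)^(1/3) = 157.4 mm.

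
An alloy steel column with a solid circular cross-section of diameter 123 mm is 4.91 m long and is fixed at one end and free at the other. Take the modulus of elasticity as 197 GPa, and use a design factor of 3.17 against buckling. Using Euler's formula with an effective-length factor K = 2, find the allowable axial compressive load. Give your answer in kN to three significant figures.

P_allow = 71.5 kN

I = πd⁴/64 = π×123⁴/64 = 1.124×10^7 mm⁴.
Effective length L_e = KL = 2×4.91 m = 9820 mm.
Euler critical load P_cr = π²EI/L_e² = π²×197000×1.124×10^7/9820² = 226500 N.
P_allow = P_cr/n = 226500/3.17 = 71460 N.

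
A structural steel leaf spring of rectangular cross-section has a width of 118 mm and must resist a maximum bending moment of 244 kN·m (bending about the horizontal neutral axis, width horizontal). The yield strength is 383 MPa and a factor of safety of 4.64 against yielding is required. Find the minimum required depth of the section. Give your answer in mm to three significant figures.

h = 388 mm

σ_allow = 383/4.64 = 82.54 MPa.
For a rectangular section σ = 6M/(bh²), so h² = 6M/(b σ_allow) = 6×2.4400×10^8/(118×82.54) = 150300 mm².
h = 387.7 mm.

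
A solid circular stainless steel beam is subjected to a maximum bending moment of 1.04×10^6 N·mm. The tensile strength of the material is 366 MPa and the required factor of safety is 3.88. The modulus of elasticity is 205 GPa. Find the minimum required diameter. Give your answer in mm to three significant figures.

σ_allow = 366/3.88 = 94.33 MPa.
For a solid circular section σ = 32M/(πd³), so d³ = 32M/(π σ_allow) = 32×1040000/(π×94.33) = 112300 mm³.
d = 48.25 mm.

d = 48.2 mm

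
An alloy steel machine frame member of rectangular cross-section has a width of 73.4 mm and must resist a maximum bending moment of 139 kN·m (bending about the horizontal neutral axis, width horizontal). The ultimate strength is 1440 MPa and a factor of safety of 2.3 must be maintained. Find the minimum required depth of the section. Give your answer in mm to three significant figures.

h = 135 mm

σ_allow = 1440/2.3 = 626.1 MPa.
For a rectangular section σ = 6M/(bh²), so h² = 6M/(b σ_allow) = 6×1.3900×10^8/(73.4×626.1) = 18150 mm².
h = 134.7 mm.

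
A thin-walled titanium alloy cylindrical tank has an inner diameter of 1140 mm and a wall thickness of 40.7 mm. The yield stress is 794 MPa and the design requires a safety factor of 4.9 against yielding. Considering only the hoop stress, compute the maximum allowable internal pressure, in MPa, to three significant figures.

σ_allow = 794/4.9 = 162.0 MPa.
σ_h = pD/(2t) → p_allow = 2σ_allow t/D = 2×162.0×40.7/1140 = 11.57 MPa.

p_allow = 11.6 MPa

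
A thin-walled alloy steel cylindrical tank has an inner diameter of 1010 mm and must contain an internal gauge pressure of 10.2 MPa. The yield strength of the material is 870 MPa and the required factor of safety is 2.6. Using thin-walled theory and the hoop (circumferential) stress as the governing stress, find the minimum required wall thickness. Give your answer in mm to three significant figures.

t = 15.4 mm

σ_allow = 870/2.6 = 334.6 MPa.
Hoop stress σ_h = pD/(2t), so t = pD/(2σ_allow) = 10.2×1010/(2×334.6) = 15.39 mm.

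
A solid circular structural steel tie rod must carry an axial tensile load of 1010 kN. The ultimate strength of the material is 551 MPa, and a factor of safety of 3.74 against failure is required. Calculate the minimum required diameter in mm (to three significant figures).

Allowable stress σ_allow = 551/3.74 = 147.3 MPa.
Required area A = F/σ_allow = 1010000/147.3 = 6856 mm².
A = πd²/4 → d = √(4A/π) = 93.43 mm.

d = 93.4 mm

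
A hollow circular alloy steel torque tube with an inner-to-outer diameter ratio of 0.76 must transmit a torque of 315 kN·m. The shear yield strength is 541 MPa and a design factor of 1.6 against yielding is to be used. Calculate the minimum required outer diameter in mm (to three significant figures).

τ_allow = 541/1.6 = 338.1 MPa.
For a hollow shaft τ = 16T/[πd_o³(1−k⁴)] with k = 0.76, so 1−k⁴ = 0.6664.
d_o³ = 16T/[π τ_allow (1−k⁴)] = 16×3.1500×10^8/(π×338.1×0.6664) = 7.120×10^6 mm³.
d_o = 192.4 mm.

d_o = 192 mm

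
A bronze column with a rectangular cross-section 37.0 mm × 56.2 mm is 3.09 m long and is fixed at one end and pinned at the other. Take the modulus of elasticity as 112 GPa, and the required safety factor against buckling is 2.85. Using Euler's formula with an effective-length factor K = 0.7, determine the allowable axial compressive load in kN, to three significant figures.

Buckling occurs about the weak axis: I_min = h·b³/12 = 56.2×37.0³/12 = 237200 mm⁴ (b = 37.0 mm is the smaller dimension).
Effective length L_e = KL = 0.7×3.09 m = 2163 mm.
Euler critical load P_cr = π²EI/L_e² = π²×112000×237200/2163² = 56050 N.
P_allow = P_cr/n = 56050/2.85 = 19670 N.

P_allow = 19.7 kN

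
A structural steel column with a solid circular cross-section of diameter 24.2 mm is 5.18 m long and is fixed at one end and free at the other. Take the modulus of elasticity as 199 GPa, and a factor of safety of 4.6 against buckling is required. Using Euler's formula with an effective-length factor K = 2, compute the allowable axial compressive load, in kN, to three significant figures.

P_allow = 0.0670 kN

I = πd⁴/64 = π×24.2⁴/64 = 16840 mm⁴.
Effective length L_e = KL = 2×5.18 m = 10360 mm.
Euler critical load P_cr = π²EI/L_e² = π²×199000×16840/10360² = 308.1 N.
P_allow = P_cr/n = 308.1/4.6 = 66.97 N.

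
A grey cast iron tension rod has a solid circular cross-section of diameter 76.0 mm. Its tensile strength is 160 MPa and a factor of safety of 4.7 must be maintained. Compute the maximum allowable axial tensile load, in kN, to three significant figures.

σ_allow = 160/4.7 = 34.04 MPa.
A = πd²/4 = π×76.0²/4 = 4536 mm².
F_allow = σ_allow × A = 34.04×4536 = 154400 N.

F_allow = 154 kN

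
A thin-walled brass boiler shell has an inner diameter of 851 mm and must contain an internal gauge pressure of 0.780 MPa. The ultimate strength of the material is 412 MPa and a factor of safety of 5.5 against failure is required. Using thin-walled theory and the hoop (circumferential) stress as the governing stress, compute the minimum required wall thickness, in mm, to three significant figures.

t = 4.43 mm

σ_allow = 412/5.5 = 74.91 MPa.
Hoop stress σ_h = pD/(2t), so t = pD/(2σ_allow) = 0.780×851/(2×74.91) = 4.431 mm.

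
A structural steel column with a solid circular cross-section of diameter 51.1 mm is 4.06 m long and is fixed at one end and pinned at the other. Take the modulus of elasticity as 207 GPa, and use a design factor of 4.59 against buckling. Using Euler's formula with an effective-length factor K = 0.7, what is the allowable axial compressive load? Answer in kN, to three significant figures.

P_allow = 18.4 kN

I = πd⁴/64 = π×51.1⁴/64 = 334700 mm⁴.
Effective length L_e = KL = 0.7×4.06 m = 2842 mm.
Euler critical load P_cr = π²EI/L_e² = π²×207000×334700/2842² = 84660 N.
P_allow = P_cr/n = 84660/4.59 = 18440 N.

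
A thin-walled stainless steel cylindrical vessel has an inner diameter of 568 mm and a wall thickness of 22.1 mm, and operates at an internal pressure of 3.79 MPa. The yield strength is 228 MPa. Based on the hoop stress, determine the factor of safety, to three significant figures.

n = 4.68

σ_h = pD/(2t) = 3.79×568/(2×22.1) = 48.70 MPa.
n = 228/48.70 = 4.681.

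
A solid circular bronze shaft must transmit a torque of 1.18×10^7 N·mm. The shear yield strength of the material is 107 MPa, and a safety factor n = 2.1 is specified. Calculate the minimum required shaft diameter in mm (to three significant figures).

d = 106 mm

Allowable shear stress τ_allow = 107/2.1 = 50.95 MPa.
For a solid shaft τ = 16T/(πd³), so d³ = 16T/(π τ_allow) = 16×1.1800×10^7/(π×50.95) = 1.179×10^6 mm³.
d = (1.179×10^6)^(1/3) = 105.7 mm.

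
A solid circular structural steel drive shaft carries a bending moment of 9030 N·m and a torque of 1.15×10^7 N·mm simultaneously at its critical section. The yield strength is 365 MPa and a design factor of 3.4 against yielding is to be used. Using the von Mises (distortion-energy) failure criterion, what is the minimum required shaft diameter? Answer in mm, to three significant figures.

σ_allow = σ_y/n = 365/3.4 = 107.4 MPa.
For a solid shaft σ_b = 32M/(πd³) and τ = 16T/(πd³), so the von Mises stress is σ' = (16/πd³)·√(4M²+3T²).
√(4M²+3T²) = √(4×(9.030×10^6)² + 3×(1.150×10^7)²) = 2.689×10^7 N·mm.
d³ = 16×2.689×10^7/(π×107.4) = 1.276×10^6 mm³.
d = 108.5 mm.

d = 108 mm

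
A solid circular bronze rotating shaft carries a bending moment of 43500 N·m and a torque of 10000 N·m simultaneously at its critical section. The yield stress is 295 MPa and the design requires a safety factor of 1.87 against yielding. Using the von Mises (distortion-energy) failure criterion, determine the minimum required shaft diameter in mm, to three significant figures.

d = 142 mm

σ_allow = σ_y/n = 295/1.87 = 157.8 MPa.
For a solid shaft σ_b = 32M/(πd³) and τ = 16T/(πd³), so the von Mises stress is σ' = (16/πd³)·√(4M²+3T²).
√(4M²+3T²) = √(4×(4.350×10^7)² + 3×(1.000×10^7)²) = 8.871×10^7 N·mm.
d³ = 16×8.871×10^7/(π×157.8) = 2.864×10^6 mm³.
d = 142.0 mm.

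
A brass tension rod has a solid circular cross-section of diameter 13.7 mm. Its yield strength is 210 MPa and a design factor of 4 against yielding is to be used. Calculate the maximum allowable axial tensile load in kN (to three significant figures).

F_allow = 7.74 kN

σ_allow = 210/4 = 52.50 MPa.
A = πd²/4 = π×13.7²/4 = 147.4 mm².
F_allow = σ_allow × A = 52.50×147.4 = 7739 N.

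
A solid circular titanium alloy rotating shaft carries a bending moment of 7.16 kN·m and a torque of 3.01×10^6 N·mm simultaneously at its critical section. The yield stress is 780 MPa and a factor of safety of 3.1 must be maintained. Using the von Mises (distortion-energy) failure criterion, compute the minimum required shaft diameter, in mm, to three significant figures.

d = 67.6 mm

σ_allow = σ_y/n = 780/3.1 = 251.6 MPa.
For a solid shaft σ_b = 32M/(πd³) and τ = 16T/(πd³), so the von Mises stress is σ' = (16/πd³)·√(4M²+3T²).
√(4M²+3T²) = √(4×(7.160×10^6)² + 3×(3.010×10^6)²) = 1.524×10^7 N·mm.
d³ = 16×1.524×10^7/(π×251.6) = 308500 mm³.
d = 67.57 mm.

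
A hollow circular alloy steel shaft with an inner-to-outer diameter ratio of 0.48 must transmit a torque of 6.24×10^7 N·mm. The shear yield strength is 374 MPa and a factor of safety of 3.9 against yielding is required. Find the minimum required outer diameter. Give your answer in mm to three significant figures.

d_o = 152 mm

τ_allow = 374/3.9 = 95.90 MPa.
For a hollow shaft τ = 16T/[πd_o³(1−k⁴)] with k = 0.48, so 1−k⁴ = 0.9469.
d_o³ = 16T/[π τ_allow (1−k⁴)] = 16×6.2400×10^7/(π×95.90×0.9469) = 3.500×10^6 mm³.
d_o = 151.8 mm.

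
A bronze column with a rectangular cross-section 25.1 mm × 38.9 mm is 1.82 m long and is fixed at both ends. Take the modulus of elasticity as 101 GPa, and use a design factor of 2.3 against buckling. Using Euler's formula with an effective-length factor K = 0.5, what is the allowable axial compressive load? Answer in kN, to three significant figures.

Buckling occurs about the weak axis: I_min = h·b³/12 = 38.9×25.1³/12 = 51260 mm⁴ (b = 25.1 mm is the smaller dimension).
Effective length L_e = KL = 0.5×1.82 m = 910.0 mm.
Euler critical load P_cr = π²EI/L_e² = π²×101000×51260/910.0² = 61710 N.
P_allow = P_cr/n = 61710/2.3 = 26830 N.

P_allow = 26.8 kN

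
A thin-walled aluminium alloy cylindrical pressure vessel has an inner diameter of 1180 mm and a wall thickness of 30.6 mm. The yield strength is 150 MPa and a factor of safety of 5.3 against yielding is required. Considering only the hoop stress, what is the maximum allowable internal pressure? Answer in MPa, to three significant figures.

p_allow = 1.47 MPa

σ_allow = 150/5.3 = 28.30 MPa.
σ_h = pD/(2t) → p_allow = 2σ_allow t/D = 2×28.30×30.6/1180 = 1.468 MPa.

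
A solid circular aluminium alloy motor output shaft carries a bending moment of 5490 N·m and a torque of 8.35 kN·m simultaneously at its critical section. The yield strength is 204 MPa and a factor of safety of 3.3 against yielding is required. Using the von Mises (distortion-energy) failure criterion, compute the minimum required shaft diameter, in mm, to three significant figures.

σ_allow = σ_y/n = 204/3.3 = 61.82 MPa.
For a solid shaft σ_b = 32M/(πd³) and τ = 16T/(πd³), so the von Mises stress is σ' = (16/πd³)·√(4M²+3T²).
√(4M²+3T²) = √(4×(5.490×10^6)² + 3×(8.350×10^6)²) = 1.816×10^7 N·mm.
d³ = 16×1.816×10^7/(π×61.82) = 1.496×10^6 mm³.
d = 114.4 mm.

d = 114 mm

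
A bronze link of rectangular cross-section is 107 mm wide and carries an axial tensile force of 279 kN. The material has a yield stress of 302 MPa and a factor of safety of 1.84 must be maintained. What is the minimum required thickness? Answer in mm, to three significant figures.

t = 15.9 mm

σ_allow = 302/1.84 = 164.1 MPa.
Required area A = F/σ_allow = 279000/164.1 = 1700 mm².
t = A/w = 1700/107 = 15.89 mm.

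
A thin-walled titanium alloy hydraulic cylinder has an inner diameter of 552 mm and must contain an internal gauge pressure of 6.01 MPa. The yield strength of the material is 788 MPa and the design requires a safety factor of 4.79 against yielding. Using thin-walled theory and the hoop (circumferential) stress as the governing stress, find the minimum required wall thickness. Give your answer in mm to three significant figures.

σ_allow = 788/4.79 = 164.5 MPa.
Hoop stress σ_h = pD/(2t), so t = pD/(2σ_allow) = 6.01×552/(2×164.5) = 10.08 mm.

t = 10.1 mm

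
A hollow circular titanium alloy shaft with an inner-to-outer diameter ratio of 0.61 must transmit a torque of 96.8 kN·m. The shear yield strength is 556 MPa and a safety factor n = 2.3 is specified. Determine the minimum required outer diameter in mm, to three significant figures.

τ_allow = 556/2.3 = 241.7 MPa.
For a hollow shaft τ = 16T/[πd_o³(1−k⁴)] with k = 0.61, so 1−k⁴ = 0.8615.
d_o³ = 16T/[π τ_allow (1−k⁴)] = 16×9.6800×10^7/(π×241.7×0.8615) = 2.367×10^6 mm³.
d_o = 133.3 mm.

d_o = 133 mm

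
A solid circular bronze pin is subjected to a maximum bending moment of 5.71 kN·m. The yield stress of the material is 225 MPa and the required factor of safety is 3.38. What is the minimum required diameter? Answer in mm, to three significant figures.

d = 95.6 mm

σ_allow = 225/3.38 = 66.57 MPa.
For a solid circular section σ = 32M/(πd³), so d³ = 32M/(π σ_allow) = 32×5710000/(π×66.57) = 873700 mm³.
d = 95.60 mm.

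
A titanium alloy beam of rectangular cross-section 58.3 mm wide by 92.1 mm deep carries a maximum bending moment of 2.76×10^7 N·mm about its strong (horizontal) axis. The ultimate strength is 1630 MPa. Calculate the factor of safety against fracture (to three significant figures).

n = 4.87

Section modulus S = bh²/6 = 58.3×92.1²/6 = 82420 mm³.
σ = M/S = 2.7600×10^7/82420 = 334.9 MPa.
n = 1630/334.9 = 4.868.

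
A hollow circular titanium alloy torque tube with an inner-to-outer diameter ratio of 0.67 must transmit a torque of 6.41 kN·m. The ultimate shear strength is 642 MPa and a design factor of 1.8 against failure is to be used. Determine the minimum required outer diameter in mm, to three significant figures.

d_o = 48.6 mm

τ_allow = 642/1.8 = 356.7 MPa.
For a hollow shaft τ = 16T/[πd_o³(1−k⁴)] with k = 0.67, so 1−k⁴ = 0.7985.
d_o³ = 16T/[π τ_allow (1−k⁴)] = 16×6410000/(π×356.7×0.7985) = 114600 mm³.
d_o = 48.58 mm.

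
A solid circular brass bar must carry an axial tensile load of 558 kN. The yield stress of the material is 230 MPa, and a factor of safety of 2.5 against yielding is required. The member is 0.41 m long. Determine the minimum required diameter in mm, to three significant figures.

d = 87.9 mm

Allowable stress σ_allow = 230/2.5 = 92.00 MPa.
Required area A = F/σ_allow = 558000/92.00 = 6065 mm².
A = πd²/4 → d = √(4A/π) = 87.88 mm.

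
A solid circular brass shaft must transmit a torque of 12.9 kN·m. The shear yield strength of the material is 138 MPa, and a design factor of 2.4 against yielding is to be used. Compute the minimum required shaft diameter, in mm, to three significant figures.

Allowable shear stress τ_allow = 138/2.4 = 57.50 MPa.
For a solid shaft τ = 16T/(πd³), so d³ = 16T/(π τ_allow) = 16×1.2900×10^7/(π×57.50) = 1.143×10^6 mm³.
d = (1.143×10^6)^(1/3) = 104.5 mm.

d = 105 mm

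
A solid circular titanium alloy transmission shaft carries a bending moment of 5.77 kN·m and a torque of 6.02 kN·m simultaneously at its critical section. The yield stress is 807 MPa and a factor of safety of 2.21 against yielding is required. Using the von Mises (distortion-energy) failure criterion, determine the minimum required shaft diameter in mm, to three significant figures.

σ_allow = σ_y/n = 807/2.21 = 365.2 MPa.
For a solid shaft σ_b = 32M/(πd³) and τ = 16T/(πd³), so the von Mises stress is σ' = (16/πd³)·√(4M²+3T²).
√(4M²+3T²) = √(4×(5.770×10^6)² + 3×(6.020×10^6)²) = 1.555×10^7 N·mm.
d³ = 16×1.555×10^7/(π×365.2) = 216900 mm³.
d = 60.09 mm.

d = 60.1 mm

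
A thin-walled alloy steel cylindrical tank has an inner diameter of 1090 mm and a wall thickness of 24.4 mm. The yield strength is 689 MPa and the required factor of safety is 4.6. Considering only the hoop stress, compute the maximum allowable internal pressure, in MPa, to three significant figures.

σ_allow = 689/4.6 = 149.8 MPa.
σ_h = pD/(2t) → p_allow = 2σ_allow t/D = 2×149.8×24.4/1090 = 6.706 MPa.

p_allow = 6.71 MPa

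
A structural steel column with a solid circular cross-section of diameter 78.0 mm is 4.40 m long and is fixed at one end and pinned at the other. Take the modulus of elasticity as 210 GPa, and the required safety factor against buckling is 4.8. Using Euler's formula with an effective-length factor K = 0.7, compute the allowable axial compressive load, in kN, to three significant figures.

P_allow = 82.7 kN

I = πd⁴/64 = π×78.0⁴/64 = 1.817×10^6 mm⁴.
Effective length L_e = KL = 0.7×4.40 m = 3080 mm.
Euler critical load P_cr = π²EI/L_e² = π²×210000×1.817×10^6/3080² = 397000 N.
P_allow = P_cr/n = 397000/4.8 = 82700 N.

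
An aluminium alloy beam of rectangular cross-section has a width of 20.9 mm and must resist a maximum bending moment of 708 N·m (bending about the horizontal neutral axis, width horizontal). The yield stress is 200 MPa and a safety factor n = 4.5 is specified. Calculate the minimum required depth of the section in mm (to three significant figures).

σ_allow = 200/4.5 = 44.44 MPa.
For a rectangular section σ = 6M/(bh²), so h² = 6M/(b σ_allow) = 6×708000/(20.9×44.44) = 4573 mm².
h = 67.63 mm.

h = 67.6 mm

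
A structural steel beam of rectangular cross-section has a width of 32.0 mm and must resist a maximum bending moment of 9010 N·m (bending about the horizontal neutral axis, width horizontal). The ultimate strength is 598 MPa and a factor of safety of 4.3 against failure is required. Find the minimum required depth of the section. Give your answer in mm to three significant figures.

σ_allow = 598/4.3 = 139.1 MPa.
For a rectangular section σ = 6M/(bh²), so h² = 6M/(b σ_allow) = 6×9010000/(32.0×139.1) = 12150 mm².
h = 110.2 mm.

h = 110 mm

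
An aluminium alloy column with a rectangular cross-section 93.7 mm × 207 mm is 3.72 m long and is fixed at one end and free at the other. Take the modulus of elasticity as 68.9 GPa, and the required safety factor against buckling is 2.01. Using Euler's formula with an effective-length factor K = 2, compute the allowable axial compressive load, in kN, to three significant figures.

Buckling occurs about the weak axis: I_min = h·b³/12 = 207×93.7³/12 = 1.419×10^7 mm⁴ (b = 93.7 mm is the smaller dimension).
Effective length L_e = KL = 2×3.72 m = 7440 mm.
Euler critical load P_cr = π²EI/L_e² = π²×68900×1.419×10^7/7440² = 174300 N.
P_allow = P_cr/n = 174300/2.01 = 86730 N.

P_allow = 86.7 kN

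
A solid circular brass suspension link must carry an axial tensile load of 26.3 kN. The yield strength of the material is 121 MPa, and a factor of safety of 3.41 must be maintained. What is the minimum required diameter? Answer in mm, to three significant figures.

d = 30.7 mm

Allowable stress σ_allow = 121/3.41 = 35.48 MPa.
Required area A = F/σ_allow = 26300/35.48 = 741.2 mm².
A = πd²/4 → d = √(4A/π) = 30.72 mm.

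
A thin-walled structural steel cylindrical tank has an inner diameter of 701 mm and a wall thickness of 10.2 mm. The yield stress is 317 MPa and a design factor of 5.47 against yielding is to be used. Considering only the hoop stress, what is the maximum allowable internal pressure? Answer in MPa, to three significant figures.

p_allow = 1.69 MPa

σ_allow = 317/5.47 = 57.95 MPa.
σ_h = pD/(2t) → p_allow = 2σ_allow t/D = 2×57.95×10.2/701 = 1.686 MPa.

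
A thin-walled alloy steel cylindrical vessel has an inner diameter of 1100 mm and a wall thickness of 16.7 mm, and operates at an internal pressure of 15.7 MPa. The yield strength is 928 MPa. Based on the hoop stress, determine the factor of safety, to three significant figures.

σ_h = pD/(2t) = 15.7×1100/(2×16.7) = 517.1 MPa.
n = 928/517.1 = 1.795.

n = 1.79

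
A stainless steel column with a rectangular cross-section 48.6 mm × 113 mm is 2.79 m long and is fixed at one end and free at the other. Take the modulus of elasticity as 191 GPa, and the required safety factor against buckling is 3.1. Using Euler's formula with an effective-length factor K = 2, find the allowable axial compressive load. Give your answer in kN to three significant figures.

Buckling occurs about the weak axis: I_min = h·b³/12 = 113×48.6³/12 = 1.081×10^6 mm⁴ (b = 48.6 mm is the smaller dimension).
Effective length L_e = KL = 2×2.79 m = 5580 mm.
Euler critical load P_cr = π²EI/L_e² = π²×191000×1.081×10^6/5580² = 65440 N.
P_allow = P_cr/n = 65440/3.1 = 21110 N.

P_allow = 21.1 kN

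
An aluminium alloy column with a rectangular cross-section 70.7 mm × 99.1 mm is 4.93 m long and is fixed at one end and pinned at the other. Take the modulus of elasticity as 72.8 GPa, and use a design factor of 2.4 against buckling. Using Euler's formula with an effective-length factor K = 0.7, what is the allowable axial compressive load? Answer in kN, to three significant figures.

Buckling occurs about the weak axis: I_min = h·b³/12 = 99.1×70.7³/12 = 2.918×10^6 mm⁴ (b = 70.7 mm is the smaller dimension).
Effective length L_e = KL = 0.7×4.93 m = 3451 mm.
Euler critical load P_cr = π²EI/L_e² = π²×72800×2.918×10^6/3451² = 176100 N.
P_allow = P_cr/n = 176100/2.4 = 73360 N.

P_allow = 73.4 kN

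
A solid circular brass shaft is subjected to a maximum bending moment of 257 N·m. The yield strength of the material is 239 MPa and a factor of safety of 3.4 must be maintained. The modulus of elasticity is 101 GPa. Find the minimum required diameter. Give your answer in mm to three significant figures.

σ_allow = 239/3.4 = 70.29 MPa.
For a solid circular section σ = 32M/(πd³), so d³ = 32M/(π σ_allow) = 32×257000/(π×70.29) = 37240 mm³.
d = 33.39 mm.

d = 33.4 mm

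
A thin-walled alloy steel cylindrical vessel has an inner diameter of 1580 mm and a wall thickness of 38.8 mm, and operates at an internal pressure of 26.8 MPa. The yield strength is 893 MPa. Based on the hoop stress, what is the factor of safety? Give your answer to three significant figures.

σ_h = pD/(2t) = 26.8×1580/(2×38.8) = 545.7 MPa.
n = 893/545.7 = 1.637.

n = 1.64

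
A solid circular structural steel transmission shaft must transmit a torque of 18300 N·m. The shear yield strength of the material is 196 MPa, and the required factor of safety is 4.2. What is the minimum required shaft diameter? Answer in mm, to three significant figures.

Allowable shear stress τ_allow = 196/4.2 = 46.67 MPa.
For a solid shaft τ = 16T/(πd³), so d³ = 16T/(π τ_allow) = 16×1.8300×10^7/(π×46.67) = 1.997×10^6 mm³.
d = (1.997×10^6)^(1/3) = 125.9 mm.

d = 126 mm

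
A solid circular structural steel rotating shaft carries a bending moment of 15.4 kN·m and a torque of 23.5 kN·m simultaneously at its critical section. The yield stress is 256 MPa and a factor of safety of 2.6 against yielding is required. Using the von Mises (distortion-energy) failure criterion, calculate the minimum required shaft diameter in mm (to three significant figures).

d = 138 mm

σ_allow = σ_y/n = 256/2.6 = 98.46 MPa.
For a solid shaft σ_b = 32M/(πd³) and τ = 16T/(πd³), so the von Mises stress is σ' = (16/πd³)·√(4M²+3T²).
√(4M²+3T²) = √(4×(1.540×10^7)² + 3×(2.350×10^7)²) = 5.104×10^7 N·mm.
d³ = 16×5.104×10^7/(π×98.46) = 2.640×10^6 mm³.
d = 138.2 mm.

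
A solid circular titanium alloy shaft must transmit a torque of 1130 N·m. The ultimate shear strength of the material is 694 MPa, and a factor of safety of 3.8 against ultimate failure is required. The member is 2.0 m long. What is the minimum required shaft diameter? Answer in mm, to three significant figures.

Allowable shear stress τ_allow = 694/3.8 = 182.6 MPa.
For a solid shaft τ = 16T/(πd³), so d³ = 16T/(π τ_allow) = 16×1130000/(π×182.6) = 31510 mm³.
d = (31510)^(1/3) = 31.59 mm.

d = 31.6 mm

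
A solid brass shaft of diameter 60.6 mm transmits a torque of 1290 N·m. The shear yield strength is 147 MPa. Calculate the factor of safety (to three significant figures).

n = 4.98

τ = 16T/(πd³) = 16×1290000/(π×60.6³) = 29.52 MPa.
n = τ_limit/τ = 147/29.52 = 4.979.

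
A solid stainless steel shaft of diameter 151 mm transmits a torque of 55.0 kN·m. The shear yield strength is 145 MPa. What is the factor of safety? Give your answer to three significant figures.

τ = 16T/(πd³) = 16×5.5000×10^7/(π×151³) = 81.36 MPa.
n = τ_limit/τ = 145/81.36 = 1.782.

n = 1.78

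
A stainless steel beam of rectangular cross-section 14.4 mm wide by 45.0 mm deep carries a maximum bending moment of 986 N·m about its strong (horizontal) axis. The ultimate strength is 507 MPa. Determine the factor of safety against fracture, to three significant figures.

Section modulus S = bh²/6 = 14.4×45.0²/6 = 4860 mm³.
σ = M/S = 986000/4860 = 202.9 MPa.
n = 507/202.9 = 2.499.

n = 2.50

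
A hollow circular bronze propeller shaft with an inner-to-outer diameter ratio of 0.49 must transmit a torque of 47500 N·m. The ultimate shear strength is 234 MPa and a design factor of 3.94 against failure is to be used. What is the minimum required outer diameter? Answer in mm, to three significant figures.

τ_allow = 234/3.94 = 59.39 MPa.
For a hollow shaft τ = 16T/[πd_o³(1−k⁴)] with k = 0.49, so 1−k⁴ = 0.9424.
d_o³ = 16T/[π τ_allow (1−k⁴)] = 16×4.7500×10^7/(π×59.39×0.9424) = 4.322×10^6 mm³.
d_o = 162.9 mm.

d_o = 163 mm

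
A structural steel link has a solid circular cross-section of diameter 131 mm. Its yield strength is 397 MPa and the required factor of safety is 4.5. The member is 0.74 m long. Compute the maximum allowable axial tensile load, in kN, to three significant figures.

σ_allow = 397/4.5 = 88.22 MPa.
A = πd²/4 = π×131²/4 = 13480 mm².
F_allow = σ_allow × A = 88.22×13480 = 1.189×10^6 N.

F_allow = 1190 kN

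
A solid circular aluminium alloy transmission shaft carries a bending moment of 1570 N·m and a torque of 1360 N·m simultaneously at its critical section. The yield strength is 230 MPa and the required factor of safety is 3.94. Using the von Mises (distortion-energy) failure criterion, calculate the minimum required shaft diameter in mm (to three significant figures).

d = 70.0 mm

σ_allow = σ_y/n = 230/3.94 = 58.38 MPa.
For a solid shaft σ_b = 32M/(πd³) and τ = 16T/(πd³), so the von Mises stress is σ' = (16/πd³)·√(4M²+3T²).
√(4M²+3T²) = √(4×(1.570×10^6)² + 3×(1.360×10^6)²) = 3.925×10^6 N·mm.
d³ = 16×3.925×10^6/(π×58.38) = 342500 mm³.
d = 69.96 mm.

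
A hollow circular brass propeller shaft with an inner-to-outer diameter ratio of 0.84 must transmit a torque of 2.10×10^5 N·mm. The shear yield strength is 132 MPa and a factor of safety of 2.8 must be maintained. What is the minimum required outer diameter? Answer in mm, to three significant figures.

d_o = 35.6 mm

τ_allow = 132/2.8 = 47.14 MPa.
For a hollow shaft τ = 16T/[πd_o³(1−k⁴)] with k = 0.84, so 1−k⁴ = 0.5021.
d_o³ = 16T/[π τ_allow (1−k⁴)] = 16×210000/(π×47.14×0.5021) = 45180 mm³.
d_o = 35.62 mm.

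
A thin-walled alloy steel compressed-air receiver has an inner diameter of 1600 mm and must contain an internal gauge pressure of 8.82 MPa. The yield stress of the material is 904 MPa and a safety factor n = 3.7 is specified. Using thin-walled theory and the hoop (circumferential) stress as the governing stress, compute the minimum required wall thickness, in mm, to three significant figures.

σ_allow = 904/3.7 = 244.3 MPa.
Hoop stress σ_h = pD/(2t), so t = pD/(2σ_allow) = 8.82×1600/(2×244.3) = 28.88 mm.

t = 28.9 mm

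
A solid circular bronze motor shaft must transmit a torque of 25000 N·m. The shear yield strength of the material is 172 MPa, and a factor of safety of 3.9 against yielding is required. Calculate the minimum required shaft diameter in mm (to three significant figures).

Allowable shear stress τ_allow = 172/3.9 = 44.10 MPa.
For a solid shaft τ = 16T/(πd³), so d³ = 16T/(π τ_allow) = 16×2.5000×10^7/(π×44.10) = 2.887×10^6 mm³.
d = (2.887×10^6)^(1/3) = 142.4 mm.

d = 142 mm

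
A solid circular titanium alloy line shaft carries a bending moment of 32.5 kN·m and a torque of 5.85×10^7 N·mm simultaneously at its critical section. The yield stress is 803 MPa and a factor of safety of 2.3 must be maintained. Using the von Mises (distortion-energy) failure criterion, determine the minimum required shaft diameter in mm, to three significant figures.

σ_allow = σ_y/n = 803/2.3 = 349.1 MPa.
For a solid shaft σ_b = 32M/(πd³) and τ = 16T/(πd³), so the von Mises stress is σ' = (16/πd³)·√(4M²+3T²).
√(4M²+3T²) = √(4×(3.250×10^7)² + 3×(5.850×10^7)²) = 1.204×10^8 N·mm.
d³ = 16×1.204×10^8/(π×349.1) = 1.756×10^6 mm³.
d = 120.6 mm.

d = 121 mm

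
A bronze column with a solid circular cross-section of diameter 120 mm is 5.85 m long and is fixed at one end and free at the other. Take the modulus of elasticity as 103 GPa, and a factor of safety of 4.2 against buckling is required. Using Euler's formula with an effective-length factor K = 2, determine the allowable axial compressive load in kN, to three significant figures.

P_allow = 18.0 kN

I = πd⁴/64 = π×120⁴/64 = 1.018×10^7 mm⁴.
Effective length L_e = KL = 2×5.85 m = 11700 mm.
Euler critical load P_cr = π²EI/L_e² = π²×103000×1.018×10^7/11700² = 75590 N.
P_allow = P_cr/n = 75590/4.2 = 18000 N.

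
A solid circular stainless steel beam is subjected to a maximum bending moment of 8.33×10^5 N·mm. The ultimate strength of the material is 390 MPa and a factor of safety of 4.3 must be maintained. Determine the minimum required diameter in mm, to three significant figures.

σ_allow = 390/4.3 = 90.70 MPa.
For a solid circular section σ = 32M/(πd³), so d³ = 32M/(π σ_allow) = 32×833000/(π×90.70) = 93550 mm³.
d = 45.40 mm.

d = 45.4 mm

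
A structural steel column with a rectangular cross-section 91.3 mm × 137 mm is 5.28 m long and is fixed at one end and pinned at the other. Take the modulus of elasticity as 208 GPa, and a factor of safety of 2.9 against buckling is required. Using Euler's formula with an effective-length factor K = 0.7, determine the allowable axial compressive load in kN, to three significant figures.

P_allow = 450 kN

Buckling occurs about the weak axis: I_min = h·b³/12 = 137×91.3³/12 = 8.689×10^6 mm⁴ (b = 91.3 mm is the smaller dimension).
Effective length L_e = KL = 0.7×5.28 m = 3696 mm.
Euler critical load P_cr = π²EI/L_e² = π²×208000×8.689×10^6/3696² = 1.306×10^6 N.
P_allow = P_cr/n = 1.306×10^6/2.9 = 450200 N.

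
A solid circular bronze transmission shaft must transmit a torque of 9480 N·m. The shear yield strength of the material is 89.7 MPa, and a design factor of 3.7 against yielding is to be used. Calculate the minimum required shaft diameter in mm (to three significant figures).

d = 126 mm

Allowable shear stress τ_allow = 89.7/3.7 = 24.24 MPa.
For a solid shaft τ = 16T/(πd³), so d³ = 16T/(π τ_allow) = 16×9480000/(π×24.24) = 1.992×10^6 mm³.
d = (1.992×10^6)^(1/3) = 125.8 mm.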